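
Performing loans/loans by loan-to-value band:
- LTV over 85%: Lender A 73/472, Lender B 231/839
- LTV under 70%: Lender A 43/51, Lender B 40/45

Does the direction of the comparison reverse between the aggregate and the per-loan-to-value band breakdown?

LTV over 85%: Lender A 73/472 = 15.5%, Lender B 231/839 = 27.5% → Lender B
LTV under 70%: Lender A 43/51 = 84.3%, Lender B 40/45 = 88.9% → Lender B
Overall: Lender A 116/523 = 22.2%, Lender B 271/884 = 30.7% → Lender B
Lender B wins overall and in every loan-to-value group — no reversal.

No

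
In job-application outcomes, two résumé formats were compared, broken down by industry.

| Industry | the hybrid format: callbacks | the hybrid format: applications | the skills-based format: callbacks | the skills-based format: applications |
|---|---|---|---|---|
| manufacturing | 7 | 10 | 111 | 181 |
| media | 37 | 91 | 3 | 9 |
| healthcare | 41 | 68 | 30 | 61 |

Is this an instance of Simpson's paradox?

Yes

Manufacturing: the hybrid format 7/10 = 70.0%, the skills-based format 111/181 = 61.3% → the hybrid format
Media: the hybrid format 37/91 = 40.7%, the skills-based format 3/9 = 33.3% → the hybrid format
Healthcare: the hybrid format 41/68 = 60.3%, the skills-based format 30/61 = 49.2% → the hybrid format
Overall: the hybrid format 85/169 = 50.3%, the skills-based format 144/251 = 57.4% → the skills-based format
The hybrid format wins each industry group but the skills-based format wins overall — the comparison reverses. The hybrid format's applications skew toward media, which has a lower base rate.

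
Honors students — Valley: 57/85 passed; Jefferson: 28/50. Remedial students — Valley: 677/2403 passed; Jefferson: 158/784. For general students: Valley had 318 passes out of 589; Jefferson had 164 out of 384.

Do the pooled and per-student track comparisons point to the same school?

Yes

Honors: Valley 57/85 = 67.1%, Jefferson 28/50 = 56.0% → Valley
Remedial: Valley 677/2403 = 28.2%, Jefferson 158/784 = 20.2% → Valley
General: Valley 318/589 = 54.0%, Jefferson 164/384 = 42.7% → Valley
Overall: Valley 1052/3077 = 34.2%, Jefferson 350/1218 = 28.7% → Valley
Valley wins overall and in every student group — no reversal.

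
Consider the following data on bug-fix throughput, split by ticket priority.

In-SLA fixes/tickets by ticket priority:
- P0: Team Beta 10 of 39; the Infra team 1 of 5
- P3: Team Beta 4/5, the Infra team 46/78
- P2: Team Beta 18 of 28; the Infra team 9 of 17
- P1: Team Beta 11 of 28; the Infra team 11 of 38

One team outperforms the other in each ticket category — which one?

P0: Team Beta 10/39 = 25.6%, the Infra team 1/5 = 20.0% → Team Beta
P3: Team Beta 4/5 = 80.0%, the Infra team 46/78 = 59.0% → Team Beta
P2: Team Beta 18/28 = 64.3%, the Infra team 9/17 = 52.9% → Team Beta
P1: Team Beta 11/28 = 39.3%, the Infra team 11/38 = 28.9% → Team Beta
Team Beta has the higher rate in all 4 groups.

Team Beta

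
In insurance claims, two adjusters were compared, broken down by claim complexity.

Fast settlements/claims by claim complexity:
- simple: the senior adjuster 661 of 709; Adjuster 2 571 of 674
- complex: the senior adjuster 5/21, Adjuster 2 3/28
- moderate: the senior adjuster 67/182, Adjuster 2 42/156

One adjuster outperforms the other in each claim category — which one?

the senior adjuster

Simple: the senior adjuster 661/709 = 93.2%, Adjuster 2 571/674 = 84.7% → the senior adjuster
Complex: the senior adjuster 5/21 = 23.8%, Adjuster 2 3/28 = 10.7% → the senior adjuster
Moderate: the senior adjuster 67/182 = 36.8%, Adjuster 2 42/156 = 26.9% → the senior adjuster
The senior adjuster has the higher rate in all 3 groups.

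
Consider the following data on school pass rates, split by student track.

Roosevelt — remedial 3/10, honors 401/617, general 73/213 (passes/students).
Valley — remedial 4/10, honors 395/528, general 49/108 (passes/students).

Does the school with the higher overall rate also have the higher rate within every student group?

Remedial: Roosevelt 3/10 = 30.0%, Valley 4/10 = 40.0% → Valley
Honors: Roosevelt 401/617 = 65.0%, Valley 395/528 = 74.8% → Valley
General: Roosevelt 73/213 = 34.3%, Valley 49/108 = 45.4% → Valley
Overall: Roosevelt 477/840 = 56.8%, Valley 448/646 = 69.3% → Valley
Valley wins overall and in every student group — no reversal.

Yes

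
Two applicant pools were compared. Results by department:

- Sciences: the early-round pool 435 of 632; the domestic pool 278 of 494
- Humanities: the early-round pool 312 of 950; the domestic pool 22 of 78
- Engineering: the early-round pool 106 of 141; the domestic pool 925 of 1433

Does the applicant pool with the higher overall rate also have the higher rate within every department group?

Sciences: the early-round pool 435/632 = 68.8%, the domestic pool 278/494 = 56.3% → the early-round pool
Humanities: the early-round pool 312/950 = 32.8%, the domestic pool 22/78 = 28.2% → the early-round pool
Engineering: the early-round pool 106/141 = 75.2%, the domestic pool 925/1433 = 64.5% → the early-round pool
Overall: the early-round pool 853/1723 = 49.5%, the domestic pool 1225/2005 = 61.1% → the domestic pool
The early-round pool wins each department group but the domestic pool wins overall — the comparison reverses. The early-round pool's applicants skew toward Humanities, which has a lower base rate.

No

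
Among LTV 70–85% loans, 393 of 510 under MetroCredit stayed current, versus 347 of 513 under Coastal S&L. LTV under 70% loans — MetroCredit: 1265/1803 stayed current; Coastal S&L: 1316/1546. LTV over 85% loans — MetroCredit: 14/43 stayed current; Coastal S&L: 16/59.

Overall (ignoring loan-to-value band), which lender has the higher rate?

LTV 70–85%: MetroCredit 393/510 = 77.1%, Coastal S&L 347/513 = 67.6% → MetroCredit
LTV under 70%: MetroCredit 1265/1803 = 70.2%, Coastal S&L 1316/1546 = 85.1% → Coastal S&L
LTV over 85%: MetroCredit 14/43 = 32.6%, Coastal S&L 16/59 = 27.1% → MetroCredit
Overall: MetroCredit 1672/2356 = 71.0%, Coastal S&L 1679/2118 = 79.3% → Coastal S&L
(Neither sweeps every loan-to-value group, but Coastal S&L has the higher pooled rate.)

Coastal S&L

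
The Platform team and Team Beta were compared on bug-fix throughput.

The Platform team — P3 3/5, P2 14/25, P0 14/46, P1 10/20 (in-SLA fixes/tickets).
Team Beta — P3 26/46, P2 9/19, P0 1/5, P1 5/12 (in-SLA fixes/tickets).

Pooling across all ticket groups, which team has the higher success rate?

P3: the Platform team 3/5 = 60.0%, Team Beta 26/46 = 56.5% → the Platform team
P2: the Platform team 14/25 = 56.0%, Team Beta 9/19 = 47.4% → the Platform team
P0: the Platform team 14/46 = 30.4%, Team Beta 1/5 = 20.0% → the Platform team
P1: the Platform team 10/20 = 50.0%, Team Beta 5/12 = 41.7% → the Platform team
Overall: the Platform team 41/96 = 42.7%, Team Beta 41/82 = 50.0% → Team Beta
(The Platform team wins every ticket group but Team Beta wins overall — the Platform team's tickets skew toward the low-rate P0 group.)

Team Beta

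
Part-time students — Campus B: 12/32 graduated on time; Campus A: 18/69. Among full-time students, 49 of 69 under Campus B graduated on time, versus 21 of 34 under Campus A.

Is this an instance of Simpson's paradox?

Part-time: Campus B 12/32 = 37.5%, Campus A 18/69 = 26.1% → Campus B
Full-time: Campus B 49/69 = 71.0%, Campus A 21/34 = 61.8% → Campus B
Overall: Campus B 61/101 = 60.4%, Campus A 39/103 = 37.9% → Campus B
Campus B wins overall and in every enrollment group — no reversal.

No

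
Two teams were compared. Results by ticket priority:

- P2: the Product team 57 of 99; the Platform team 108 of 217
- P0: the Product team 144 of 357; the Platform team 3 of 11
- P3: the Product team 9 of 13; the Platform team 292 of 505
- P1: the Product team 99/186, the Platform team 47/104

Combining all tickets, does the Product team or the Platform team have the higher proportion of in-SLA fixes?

the Platform team

P2: the Product team 57/99 = 57.6%, the Platform team 108/217 = 49.8% → the Product team
P0: the Product team 144/357 = 40.3%, the Platform team 3/11 = 27.3% → the Product team
P3: the Product team 9/13 = 69.2%, the Platform team 292/505 = 57.8% → the Product team
P1: the Product team 99/186 = 53.2%, the Platform team 47/104 = 45.2% → the Product team
Overall: the Product team 309/655 = 47.2%, the Platform team 450/837 = 53.8% → the Platform team
(The Product team wins every ticket group but the Platform team wins overall — the Product team's tickets skew toward the low-rate P0 group.)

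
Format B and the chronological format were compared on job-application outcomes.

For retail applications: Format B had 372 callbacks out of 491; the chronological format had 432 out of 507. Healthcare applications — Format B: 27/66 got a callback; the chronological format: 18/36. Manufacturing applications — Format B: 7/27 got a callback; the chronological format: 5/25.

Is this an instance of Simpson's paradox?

No

Retail: Format B 372/491 = 75.8%, the chronological format 432/507 = 85.2% → the chronological format
Healthcare: Format B 27/66 = 40.9%, the chronological format 18/36 = 50.0% → the chronological format
Manufacturing: Format B 7/27 = 25.9%, the chronological format 5/25 = 20.0% → Format B
Overall: Format B 406/584 = 69.5%, the chronological format 455/568 = 80.1% → the chronological format
Neither sweeps: Format B wins 1 of 3 groups, the chronological format wins 2. The chronological format wins overall but not every group — no Simpson reversal.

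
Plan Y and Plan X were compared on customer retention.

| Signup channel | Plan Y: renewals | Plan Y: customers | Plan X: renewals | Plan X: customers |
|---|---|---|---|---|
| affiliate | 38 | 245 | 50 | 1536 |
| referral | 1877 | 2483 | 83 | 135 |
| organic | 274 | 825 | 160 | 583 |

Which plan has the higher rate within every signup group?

Plan Y

Affiliate: Plan Y 38/245 = 15.5%, Plan X 50/1536 = 3.3% → Plan Y
Referral: Plan Y 1877/2483 = 75.6%, Plan X 83/135 = 61.5% → Plan Y
Organic: Plan Y 274/825 = 33.2%, Plan X 160/583 = 27.4% → Plan Y
Plan Y has the higher rate in all 3 groups.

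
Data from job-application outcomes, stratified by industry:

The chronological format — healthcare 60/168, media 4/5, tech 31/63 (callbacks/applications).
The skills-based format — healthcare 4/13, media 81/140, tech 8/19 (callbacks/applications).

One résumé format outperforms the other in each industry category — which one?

Healthcare: the chronological format 60/168 = 35.7%, the skills-based format 4/13 = 30.8% → the chronological format
Media: the chronological format 4/5 = 80.0%, the skills-based format 81/140 = 57.9% → the chronological format
Tech: the chronological format 31/63 = 49.2%, the skills-based format 8/19 = 42.1% → the chronological format
The chronological format has the higher rate in all 3 groups.

the chronological format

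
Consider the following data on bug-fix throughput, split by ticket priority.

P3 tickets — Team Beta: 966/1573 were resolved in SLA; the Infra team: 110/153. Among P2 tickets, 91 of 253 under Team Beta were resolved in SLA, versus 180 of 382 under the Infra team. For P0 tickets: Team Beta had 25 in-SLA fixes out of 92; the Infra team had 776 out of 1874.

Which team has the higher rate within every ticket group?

P3: Team Beta 966/1573 = 61.4%, the Infra team 110/153 = 71.9% → the Infra team
P2: Team Beta 91/253 = 36.0%, the Infra team 180/382 = 47.1% → the Infra team
P0: Team Beta 25/92 = 27.2%, the Infra team 776/1874 = 41.4% → the Infra team
The Infra team has the higher rate in all 3 groups.

the Infra team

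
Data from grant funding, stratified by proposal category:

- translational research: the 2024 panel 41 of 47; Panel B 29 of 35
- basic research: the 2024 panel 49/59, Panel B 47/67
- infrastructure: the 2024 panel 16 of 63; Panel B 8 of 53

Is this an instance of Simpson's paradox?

Translational research: the 2024 panel 41/47 = 87.2%, Panel B 29/35 = 82.9% → the 2024 panel
Basic research: the 2024 panel 49/59 = 83.1%, Panel B 47/67 = 70.1% → the 2024 panel
Infrastructure: the 2024 panel 16/63 = 25.4%, Panel B 8/53 = 15.1% → the 2024 panel
Overall: the 2024 panel 106/169 = 62.7%, Panel B 84/155 = 54.2% → the 2024 panel
The 2024 panel wins overall and in every proposal group — no reversal.

No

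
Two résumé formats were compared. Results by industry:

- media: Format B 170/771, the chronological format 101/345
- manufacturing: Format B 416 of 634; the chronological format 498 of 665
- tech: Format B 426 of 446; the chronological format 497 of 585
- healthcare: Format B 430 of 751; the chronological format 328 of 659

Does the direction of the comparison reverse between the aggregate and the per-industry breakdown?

Media: Format B 170/771 = 22.0%, the chronological format 101/345 = 29.3% → the chronological format
Manufacturing: Format B 416/634 = 65.6%, the chronological format 498/665 = 74.9% → the chronological format
Tech: Format B 426/446 = 95.5%, the chronological format 497/585 = 85.0% → Format B
Healthcare: Format B 430/751 = 57.3%, the chronological format 328/659 = 49.8% → Format B
Overall: Format B 1442/2602 = 55.4%, the chronological format 1424/2254 = 63.2% → the chronological format
Neither sweeps: Format B wins 2 of 4 groups, the chronological format wins 2. The chronological format wins overall but not every group — no Simpson reversal.

No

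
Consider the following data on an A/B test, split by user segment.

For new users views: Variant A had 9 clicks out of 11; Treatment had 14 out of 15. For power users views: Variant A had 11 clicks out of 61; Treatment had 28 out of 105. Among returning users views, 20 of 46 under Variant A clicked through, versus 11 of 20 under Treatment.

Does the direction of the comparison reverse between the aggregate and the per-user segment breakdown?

New users: Variant A 9/11 = 81.8%, Treatment 14/15 = 93.3% → Treatment
Power users: Variant A 11/61 = 18.0%, Treatment 28/105 = 26.7% → Treatment
Returning users: Variant A 20/46 = 43.5%, Treatment 11/20 = 55.0% → Treatment
Overall: Variant A 40/118 = 33.9%, Treatment 53/140 = 37.9% → Treatment
Treatment wins overall and in every user group — no reversal.

No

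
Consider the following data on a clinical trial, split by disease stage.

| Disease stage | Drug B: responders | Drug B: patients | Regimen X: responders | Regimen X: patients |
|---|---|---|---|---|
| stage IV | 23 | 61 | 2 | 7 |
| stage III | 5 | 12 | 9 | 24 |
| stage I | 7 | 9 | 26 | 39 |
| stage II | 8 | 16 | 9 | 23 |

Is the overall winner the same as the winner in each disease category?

Stage IV: Drug B 23/61 = 37.7%, Regimen X 2/7 = 28.6% → Drug B
Stage III: Drug B 5/12 = 41.7%, Regimen X 9/24 = 37.5% → Drug B
Stage I: Drug B 7/9 = 77.8%, Regimen X 26/39 = 66.7% → Drug B
Stage II: Drug B 8/16 = 50.0%, Regimen X 9/23 = 39.1% → Drug B
Overall: Drug B 43/98 = 43.9%, Regimen X 46/93 = 49.5% → Regimen X
Drug B wins each disease group but Regimen X wins overall — the comparison reverses. Drug B's patients skew toward stage IV, which has a lower base rate.

No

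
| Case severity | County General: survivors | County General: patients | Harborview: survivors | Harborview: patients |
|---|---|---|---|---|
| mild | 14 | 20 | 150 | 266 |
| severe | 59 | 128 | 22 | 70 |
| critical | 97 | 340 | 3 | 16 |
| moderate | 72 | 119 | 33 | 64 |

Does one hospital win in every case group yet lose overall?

Yes

Mild: County General 14/20 = 70.0%, Harborview 150/266 = 56.4% → County General
Severe: County General 59/128 = 46.1%, Harborview 22/70 = 31.4% → County General
Critical: County General 97/340 = 28.5%, Harborview 3/16 = 18.8% → County General
Moderate: County General 72/119 = 60.5%, Harborview 33/64 = 51.6% → County General
Overall: County General 242/607 = 39.9%, Harborview 208/416 = 50.0% → Harborview
County General wins each case group but Harborview wins overall — the comparison reverses. County General's patients skew toward critical, which has a lower base rate.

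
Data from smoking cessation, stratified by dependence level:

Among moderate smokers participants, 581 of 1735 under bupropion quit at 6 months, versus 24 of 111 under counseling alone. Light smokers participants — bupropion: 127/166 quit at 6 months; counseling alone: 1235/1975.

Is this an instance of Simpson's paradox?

Yes

Moderate smokers: bupropion 581/1735 = 33.5%, counseling alone 24/111 = 21.6% → bupropion
Light smokers: bupropion 127/166 = 76.5%, counseling alone 1235/1975 = 62.5% → bupropion
Overall: bupropion 708/1901 = 37.2%, counseling alone 1259/2086 = 60.4% → counseling alone
Bupropion wins each dependence group but counseling alone wins overall — the comparison reverses. Bupropion's participants skew toward moderate smokers, which has a lower base rate.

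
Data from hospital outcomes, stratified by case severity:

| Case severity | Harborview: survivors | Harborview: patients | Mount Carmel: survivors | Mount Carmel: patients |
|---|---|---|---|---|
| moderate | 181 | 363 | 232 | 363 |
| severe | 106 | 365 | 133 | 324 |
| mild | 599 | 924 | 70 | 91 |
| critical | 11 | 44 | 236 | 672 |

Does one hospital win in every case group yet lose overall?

Moderate: Harborview 181/363 = 49.9%, Mount Carmel 232/363 = 63.9% → Mount Carmel
Severe: Harborview 106/365 = 29.0%, Mount Carmel 133/324 = 41.0% → Mount Carmel
Mild: Harborview 599/924 = 64.8%, Mount Carmel 70/91 = 76.9% → Mount Carmel
Critical: Harborview 11/44 = 25.0%, Mount Carmel 236/672 = 35.1% → Mount Carmel
Overall: Harborview 897/1696 = 52.9%, Mount Carmel 671/1450 = 46.3% → Harborview
Mount Carmel wins each case group but Harborview wins overall — the comparison reverses. Mount Carmel's patients skew toward critical, which has a lower base rate.

Yes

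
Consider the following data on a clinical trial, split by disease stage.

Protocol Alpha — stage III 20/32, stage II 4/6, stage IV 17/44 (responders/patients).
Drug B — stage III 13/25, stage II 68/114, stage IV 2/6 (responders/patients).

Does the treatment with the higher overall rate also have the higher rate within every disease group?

No

Stage III: Protocol Alpha 20/32 = 62.5%, Drug B 13/25 = 52.0% → Protocol Alpha
Stage II: Protocol Alpha 4/6 = 66.7%, Drug B 68/114 = 59.6% → Protocol Alpha
Stage IV: Protocol Alpha 17/44 = 38.6%, Drug B 2/6 = 33.3% → Protocol Alpha
Overall: Protocol Alpha 41/82 = 50.0%, Drug B 83/145 = 57.2% → Drug B
Protocol Alpha wins each disease group but Drug B wins overall — the comparison reverses. Protocol Alpha's patients skew toward stage IV, which has a lower base rate.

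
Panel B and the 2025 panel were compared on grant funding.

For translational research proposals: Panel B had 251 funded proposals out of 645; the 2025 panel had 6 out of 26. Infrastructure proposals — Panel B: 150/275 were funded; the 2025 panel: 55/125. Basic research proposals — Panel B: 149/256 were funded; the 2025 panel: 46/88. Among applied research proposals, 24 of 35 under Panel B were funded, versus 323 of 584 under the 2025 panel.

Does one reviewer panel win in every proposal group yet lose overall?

Yes

Translational research: Panel B 251/645 = 38.9%, the 2025 panel 6/26 = 23.1% → Panel B
Infrastructure: Panel B 150/275 = 54.5%, the 2025 panel 55/125 = 44.0% → Panel B
Basic research: Panel B 149/256 = 58.2%, the 2025 panel 46/88 = 52.3% → Panel B
Applied research: Panel B 24/35 = 68.6%, the 2025 panel 323/584 = 55.3% → Panel B
Overall: Panel B 574/1211 = 47.4%, the 2025 panel 430/823 = 52.2% → the 2025 panel
Panel B wins each proposal group but the 2025 panel wins overall — the comparison reverses. Panel B's proposals skew toward translational research, which has a lower base rate.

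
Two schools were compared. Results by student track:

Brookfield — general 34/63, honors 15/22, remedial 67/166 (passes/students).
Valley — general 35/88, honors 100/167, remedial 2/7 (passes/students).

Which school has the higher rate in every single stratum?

Brookfield

General: Brookfield 34/63 = 54.0%, Valley 35/88 = 39.8% → Brookfield
Honors: Brookfield 15/22 = 68.2%, Valley 100/167 = 59.9% → Brookfield
Remedial: Brookfield 67/166 = 40.4%, Valley 2/7 = 28.6% → Brookfield
Brookfield has the higher rate in all 3 groups.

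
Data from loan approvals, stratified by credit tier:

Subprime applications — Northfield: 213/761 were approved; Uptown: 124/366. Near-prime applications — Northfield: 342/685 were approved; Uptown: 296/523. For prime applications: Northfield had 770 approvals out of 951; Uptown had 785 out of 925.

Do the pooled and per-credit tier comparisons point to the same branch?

Subprime: Northfield 213/761 = 28.0%, Uptown 124/366 = 33.9% → Uptown
Near-prime: Northfield 342/685 = 49.9%, Uptown 296/523 = 56.6% → Uptown
Prime: Northfield 770/951 = 81.0%, Uptown 785/925 = 84.9% → Uptown
Overall: Northfield 1325/2397 = 55.3%, Uptown 1205/1814 = 66.4% → Uptown
Uptown wins overall and in every credit group — no reversal.

Yes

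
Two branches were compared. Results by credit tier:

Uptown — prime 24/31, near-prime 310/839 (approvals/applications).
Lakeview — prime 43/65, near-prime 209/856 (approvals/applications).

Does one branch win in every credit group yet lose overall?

Prime: Uptown 24/31 = 77.4%, Lakeview 43/65 = 66.2% → Uptown
Near-prime: Uptown 310/839 = 36.9%, Lakeview 209/856 = 24.4% → Uptown
Overall: Uptown 334/870 = 38.4%, Lakeview 252/921 = 27.4% → Uptown
Uptown wins overall and in every credit group — no reversal.

No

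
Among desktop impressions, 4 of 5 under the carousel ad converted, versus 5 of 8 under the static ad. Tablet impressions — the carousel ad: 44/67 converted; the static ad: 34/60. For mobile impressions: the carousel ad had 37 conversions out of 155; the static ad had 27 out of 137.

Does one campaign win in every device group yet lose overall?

No

Desktop: the carousel ad 4/5 = 80.0%, the static ad 5/8 = 62.5% → the carousel ad
Tablet: the carousel ad 44/67 = 65.7%, the static ad 34/60 = 56.7% → the carousel ad
Mobile: the carousel ad 37/155 = 23.9%, the static ad 27/137 = 19.7% → the carousel ad
Overall: the carousel ad 85/227 = 37.4%, the static ad 66/205 = 32.2% → the carousel ad
The carousel ad wins overall and in every device group — no reversal.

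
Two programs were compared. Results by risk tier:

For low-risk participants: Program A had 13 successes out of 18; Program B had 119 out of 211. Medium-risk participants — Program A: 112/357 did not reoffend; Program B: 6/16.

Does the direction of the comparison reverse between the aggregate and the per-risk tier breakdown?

Low-risk: Program A 13/18 = 72.2%, Program B 119/211 = 56.4% → Program A
Medium-risk: Program A 112/357 = 31.4%, Program B 6/16 = 37.5% → Program B
Overall: Program A 125/375 = 33.3%, Program B 125/227 = 55.1% → Program B
Neither sweeps: Program A wins 1 of 2 groups, Program B wins 1. Program B wins overall but not every group — no Simpson reversal.

No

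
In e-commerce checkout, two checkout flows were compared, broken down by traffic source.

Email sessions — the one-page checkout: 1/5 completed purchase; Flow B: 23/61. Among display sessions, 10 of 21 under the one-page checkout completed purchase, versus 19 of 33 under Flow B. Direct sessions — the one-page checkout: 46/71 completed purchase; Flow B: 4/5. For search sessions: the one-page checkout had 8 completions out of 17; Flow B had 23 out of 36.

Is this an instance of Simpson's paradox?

Email: the one-page checkout 1/5 = 20.0%, Flow B 23/61 = 37.7% → Flow B
Display: the one-page checkout 10/21 = 47.6%, Flow B 19/33 = 57.6% → Flow B
Direct: the one-page checkout 46/71 = 64.8%, Flow B 4/5 = 80.0% → Flow B
Search: the one-page checkout 8/17 = 47.1%, Flow B 23/36 = 63.9% → Flow B
Overall: the one-page checkout 65/114 = 57.0%, Flow B 69/135 = 51.1% → the one-page checkout
Flow B wins each traffic group but the one-page checkout wins overall — the comparison reverses. Flow B's sessions skew toward email, which has a lower base rate.

Yes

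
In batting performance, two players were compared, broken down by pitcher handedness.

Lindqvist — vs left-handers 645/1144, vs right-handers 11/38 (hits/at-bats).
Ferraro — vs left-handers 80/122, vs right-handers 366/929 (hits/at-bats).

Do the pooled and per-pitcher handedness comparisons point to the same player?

Vs left-handers: Lindqvist 645/1144 = 56.4%, Ferraro 80/122 = 65.6% → Ferraro
Vs right-handers: Lindqvist 11/38 = 28.9%, Ferraro 366/929 = 39.4% → Ferraro
Overall: Lindqvist 656/1182 = 55.5%, Ferraro 446/1051 = 42.4% → Lindqvist
Ferraro wins each pitcher group but Lindqvist wins overall — the comparison reverses. Ferraro's at-bats skew toward vs right-handers, which has a lower base rate.

No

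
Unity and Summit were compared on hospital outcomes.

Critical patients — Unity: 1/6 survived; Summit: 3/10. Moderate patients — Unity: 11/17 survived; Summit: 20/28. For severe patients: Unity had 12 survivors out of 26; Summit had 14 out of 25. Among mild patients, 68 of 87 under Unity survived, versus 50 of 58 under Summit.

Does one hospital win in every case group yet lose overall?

No

Critical: Unity 1/6 = 16.7%, Summit 3/10 = 30.0% → Summit
Moderate: Unity 11/17 = 64.7%, Summit 20/28 = 71.4% → Summit
Severe: Unity 12/26 = 46.2%, Summit 14/25 = 56.0% → Summit
Mild: Unity 68/87 = 78.2%, Summit 50/58 = 86.2% → Summit
Overall: Unity 92/136 = 67.6%, Summit 87/121 = 71.9% → Summit
Summit wins overall and in every case group — no reversal.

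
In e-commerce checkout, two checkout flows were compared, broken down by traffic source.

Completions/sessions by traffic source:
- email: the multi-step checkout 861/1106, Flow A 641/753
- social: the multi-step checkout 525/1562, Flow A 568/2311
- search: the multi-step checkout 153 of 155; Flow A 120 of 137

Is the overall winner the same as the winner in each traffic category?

Email: the multi-step checkout 861/1106 = 77.8%, Flow A 641/753 = 85.1% → Flow A
Social: the multi-step checkout 525/1562 = 33.6%, Flow A 568/2311 = 24.6% → the multi-step checkout
Search: the multi-step checkout 153/155 = 98.7%, Flow A 120/137 = 87.6% → the multi-step checkout
Overall: the multi-step checkout 1539/2823 = 54.5%, Flow A 1329/3201 = 41.5% → the multi-step checkout
Neither sweeps: the multi-step checkout wins 2 of 3 groups, Flow A wins 1. The multi-step checkout wins overall but not every group — no Simpson reversal.

No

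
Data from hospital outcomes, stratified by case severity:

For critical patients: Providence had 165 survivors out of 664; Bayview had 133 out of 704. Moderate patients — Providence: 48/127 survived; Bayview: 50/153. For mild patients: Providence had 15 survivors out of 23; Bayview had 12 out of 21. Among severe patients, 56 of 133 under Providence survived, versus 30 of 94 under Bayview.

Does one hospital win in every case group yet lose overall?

No

Critical: Providence 165/664 = 24.8%, Bayview 133/704 = 18.9% → Providence
Moderate: Providence 48/127 = 37.8%, Bayview 50/153 = 32.7% → Providence
Mild: Providence 15/23 = 65.2%, Bayview 12/21 = 57.1% → Providence
Severe: Providence 56/133 = 42.1%, Bayview 30/94 = 31.9% → Providence
Overall: Providence 284/947 = 30.0%, Bayview 225/972 = 23.1% → Providence
Providence wins overall and in every case group — no reversal.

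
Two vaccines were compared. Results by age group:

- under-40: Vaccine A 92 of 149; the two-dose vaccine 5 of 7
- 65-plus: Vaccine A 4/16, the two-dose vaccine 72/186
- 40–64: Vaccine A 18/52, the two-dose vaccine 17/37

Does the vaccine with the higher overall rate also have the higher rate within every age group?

No

Under-40: Vaccine A 92/149 = 61.7%, the two-dose vaccine 5/7 = 71.4% → the two-dose vaccine
65-plus: Vaccine A 4/16 = 25.0%, the two-dose vaccine 72/186 = 38.7% → the two-dose vaccine
40–64: Vaccine A 18/52 = 34.6%, the two-dose vaccine 17/37 = 45.9% → the two-dose vaccine
Overall: Vaccine A 114/217 = 52.5%, the two-dose vaccine 94/230 = 40.9% → Vaccine A
The two-dose vaccine wins each age group but Vaccine A wins overall — the comparison reverses. The two-dose vaccine's recipients skew toward 65-plus, which has a lower base rate.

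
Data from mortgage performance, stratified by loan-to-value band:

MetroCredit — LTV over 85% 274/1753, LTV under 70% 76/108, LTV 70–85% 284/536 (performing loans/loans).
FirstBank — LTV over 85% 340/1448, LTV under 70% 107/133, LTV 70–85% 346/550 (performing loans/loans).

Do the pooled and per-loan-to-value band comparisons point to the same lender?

LTV over 85%: MetroCredit 274/1753 = 15.6%, FirstBank 340/1448 = 23.5% → FirstBank
LTV under 70%: MetroCredit 76/108 = 70.4%, FirstBank 107/133 = 80.5% → FirstBank
LTV 70–85%: MetroCredit 284/536 = 53.0%, FirstBank 346/550 = 62.9% → FirstBank
Overall: MetroCredit 634/2397 = 26.4%, FirstBank 793/2131 = 37.2% → FirstBank
FirstBank wins overall and in every loan-to-value group — no reversal.

Yes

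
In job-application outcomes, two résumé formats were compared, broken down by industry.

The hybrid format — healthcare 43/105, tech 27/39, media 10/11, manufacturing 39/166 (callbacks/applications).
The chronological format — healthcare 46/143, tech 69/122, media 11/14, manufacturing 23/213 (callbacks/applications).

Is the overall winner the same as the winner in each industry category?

Yes

Healthcare: the hybrid format 43/105 = 41.0%, the chronological format 46/143 = 32.2% → the hybrid format
Tech: the hybrid format 27/39 = 69.2%, the chronological format 69/122 = 56.6% → the hybrid format
Media: the hybrid format 10/11 = 90.9%, the chronological format 11/14 = 78.6% → the hybrid format
Manufacturing: the hybrid format 39/166 = 23.5%, the chronological format 23/213 = 10.8% → the hybrid format
Overall: the hybrid format 119/321 = 37.1%, the chronological format 149/492 = 30.3% → the hybrid format
The hybrid format wins overall and in every industry group — no reversal.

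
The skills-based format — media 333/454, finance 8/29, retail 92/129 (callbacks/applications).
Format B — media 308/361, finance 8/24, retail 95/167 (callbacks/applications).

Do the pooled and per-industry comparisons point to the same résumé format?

Media: the skills-based format 333/454 = 73.3%, Format B 308/361 = 85.3% → Format B
Finance: the skills-based format 8/29 = 27.6%, Format B 8/24 = 33.3% → Format B
Retail: the skills-based format 92/129 = 71.3%, Format B 95/167 = 56.9% → the skills-based format
Overall: the skills-based format 433/612 = 70.8%, Format B 411/552 = 74.5% → Format B
Neither sweeps: the skills-based format wins 1 of 3 groups, Format B wins 2. Format B wins overall but not every group — no Simpson reversal.

No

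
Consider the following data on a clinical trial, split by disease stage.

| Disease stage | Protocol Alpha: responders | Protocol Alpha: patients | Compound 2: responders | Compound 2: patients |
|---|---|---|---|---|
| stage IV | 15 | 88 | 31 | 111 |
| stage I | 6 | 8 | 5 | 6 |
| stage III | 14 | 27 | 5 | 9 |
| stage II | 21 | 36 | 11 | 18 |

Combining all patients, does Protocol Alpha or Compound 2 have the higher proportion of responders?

Compound 2

Stage IV: Protocol Alpha 15/88 = 17.0%, Compound 2 31/111 = 27.9% → Compound 2
Stage I: Protocol Alpha 6/8 = 75.0%, Compound 2 5/6 = 83.3% → Compound 2
Stage III: Protocol Alpha 14/27 = 51.9%, Compound 2 5/9 = 55.6% → Compound 2
Stage II: Protocol Alpha 21/36 = 58.3%, Compound 2 11/18 = 61.1% → Compound 2
Overall: Protocol Alpha 56/159 = 35.2%, Compound 2 52/144 = 36.1% → Compound 2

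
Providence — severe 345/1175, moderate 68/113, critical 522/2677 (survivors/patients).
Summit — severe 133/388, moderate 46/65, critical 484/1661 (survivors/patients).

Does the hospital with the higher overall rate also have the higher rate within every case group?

Yes

Severe: Providence 345/1175 = 29.4%, Summit 133/388 = 34.3% → Summit
Moderate: Providence 68/113 = 60.2%, Summit 46/65 = 70.8% → Summit
Critical: Providence 522/2677 = 19.5%, Summit 484/1661 = 29.1% → Summit
Overall: Providence 935/3965 = 23.6%, Summit 663/2114 = 31.4% → Summit
Summit wins overall and in every case group — no reversal.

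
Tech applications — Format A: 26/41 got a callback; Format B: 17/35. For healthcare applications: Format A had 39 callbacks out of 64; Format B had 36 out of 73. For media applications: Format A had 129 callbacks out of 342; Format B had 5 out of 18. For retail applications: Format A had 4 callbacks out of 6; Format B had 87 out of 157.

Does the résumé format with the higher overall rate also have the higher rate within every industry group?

Tech: Format A 26/41 = 63.4%, Format B 17/35 = 48.6% → Format A
Healthcare: Format A 39/64 = 60.9%, Format B 36/73 = 49.3% → Format A
Media: Format A 129/342 = 37.7%, Format B 5/18 = 27.8% → Format A
Retail: Format A 4/6 = 66.7%, Format B 87/157 = 55.4% → Format A
Overall: Format A 198/453 = 43.7%, Format B 145/283 = 51.2% → Format B
Format A wins each industry group but Format B wins overall — the comparison reverses. Format A's applications skew toward media, which has a lower base rate.

No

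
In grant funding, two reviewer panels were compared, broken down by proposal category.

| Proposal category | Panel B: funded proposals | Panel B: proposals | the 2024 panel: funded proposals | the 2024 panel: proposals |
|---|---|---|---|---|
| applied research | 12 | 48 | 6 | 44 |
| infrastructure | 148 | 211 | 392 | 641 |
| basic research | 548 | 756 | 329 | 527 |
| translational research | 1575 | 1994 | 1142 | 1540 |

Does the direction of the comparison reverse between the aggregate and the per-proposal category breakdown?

No

Applied research: Panel B 12/48 = 25.0%, the 2024 panel 6/44 = 13.6% → Panel B
Infrastructure: Panel B 148/211 = 70.1%, the 2024 panel 392/641 = 61.2% → Panel B
Basic research: Panel B 548/756 = 72.5%, the 2024 panel 329/527 = 62.4% → Panel B
Translational research: Panel B 1575/1994 = 79.0%, the 2024 panel 1142/1540 = 74.2% → Panel B
Overall: Panel B 2283/3009 = 75.9%, the 2024 panel 1869/2752 = 67.9% → Panel B
Panel B wins overall and in every proposal group — no reversal.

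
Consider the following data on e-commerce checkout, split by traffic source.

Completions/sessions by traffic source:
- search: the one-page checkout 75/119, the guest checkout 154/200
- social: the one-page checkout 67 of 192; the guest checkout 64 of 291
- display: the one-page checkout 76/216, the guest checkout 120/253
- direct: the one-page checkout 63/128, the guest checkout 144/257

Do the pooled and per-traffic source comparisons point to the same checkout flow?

No

Search: the one-page checkout 75/119 = 63.0%, the guest checkout 154/200 = 77.0% → the guest checkout
Social: the one-page checkout 67/192 = 34.9%, the guest checkout 64/291 = 22.0% → the one-page checkout
Display: the one-page checkout 76/216 = 35.2%, the guest checkout 120/253 = 47.4% → the guest checkout
Direct: the one-page checkout 63/128 = 49.2%, the guest checkout 144/257 = 56.0% → the guest checkout
Overall: the one-page checkout 281/655 = 42.9%, the guest checkout 482/1001 = 48.2% → the guest checkout
Neither sweeps: the one-page checkout wins 1 of 4 groups, the guest checkout wins 3. The guest checkout wins overall but not every group — no Simpson reversal.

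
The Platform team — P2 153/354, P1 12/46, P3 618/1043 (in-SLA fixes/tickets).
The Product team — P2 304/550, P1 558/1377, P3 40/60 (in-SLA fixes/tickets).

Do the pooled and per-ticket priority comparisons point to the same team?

No

P2: the Platform team 153/354 = 43.2%, the Product team 304/550 = 55.3% → the Product team
P1: the Platform team 12/46 = 26.1%, the Product team 558/1377 = 40.5% → the Product team
P3: the Platform team 618/1043 = 59.3%, the Product team 40/60 = 66.7% → the Product team
Overall: the Platform team 783/1443 = 54.3%, the Product team 902/1987 = 45.4% → the Platform team
The Product team wins each ticket group but the Platform team wins overall — the comparison reverses. The Product team's tickets skew toward P1, which has a lower base rate.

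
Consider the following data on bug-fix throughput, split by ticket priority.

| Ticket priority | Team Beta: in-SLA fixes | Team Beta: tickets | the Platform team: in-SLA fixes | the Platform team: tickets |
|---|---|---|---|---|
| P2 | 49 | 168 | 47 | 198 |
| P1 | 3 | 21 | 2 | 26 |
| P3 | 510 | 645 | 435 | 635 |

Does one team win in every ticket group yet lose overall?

No

P2: Team Beta 49/168 = 29.2%, the Platform team 47/198 = 23.7% → Team Beta
P1: Team Beta 3/21 = 14.3%, the Platform team 2/26 = 7.7% → Team Beta
P3: Team Beta 510/645 = 79.1%, the Platform team 435/635 = 68.5% → Team Beta
Overall: Team Beta 562/834 = 67.4%, the Platform team 484/859 = 56.3% → Team Beta
Team Beta wins overall and in every ticket group — no reversal.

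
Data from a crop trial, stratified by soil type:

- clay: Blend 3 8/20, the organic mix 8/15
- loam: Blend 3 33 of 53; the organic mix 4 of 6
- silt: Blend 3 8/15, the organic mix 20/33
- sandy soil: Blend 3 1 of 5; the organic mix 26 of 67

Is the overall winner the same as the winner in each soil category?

Clay: Blend 3 8/20 = 40.0%, the organic mix 8/15 = 53.3% → the organic mix
Loam: Blend 3 33/53 = 62.3%, the organic mix 4/6 = 66.7% → the organic mix
Silt: Blend 3 8/15 = 53.3%, the organic mix 20/33 = 60.6% → the organic mix
Sandy soil: Blend 3 1/5 = 20.0%, the organic mix 26/67 = 38.8% → the organic mix
Overall: Blend 3 50/93 = 53.8%, the organic mix 58/121 = 47.9% → Blend 3
The organic mix wins each soil group but Blend 3 wins overall — the comparison reverses. The organic mix's plots skew toward sandy soil, which has a lower base rate.

No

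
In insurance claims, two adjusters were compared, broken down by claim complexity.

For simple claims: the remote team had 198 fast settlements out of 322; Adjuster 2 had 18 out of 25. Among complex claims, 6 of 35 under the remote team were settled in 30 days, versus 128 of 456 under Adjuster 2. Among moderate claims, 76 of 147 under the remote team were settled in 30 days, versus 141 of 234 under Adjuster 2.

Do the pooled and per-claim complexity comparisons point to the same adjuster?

No

Simple: the remote team 198/322 = 61.5%, Adjuster 2 18/25 = 72.0% → Adjuster 2
Complex: the remote team 6/35 = 17.1%, Adjuster 2 128/456 = 28.1% → Adjuster 2
Moderate: the remote team 76/147 = 51.7%, Adjuster 2 141/234 = 60.3% → Adjuster 2
Overall: the remote team 280/504 = 55.6%, Adjuster 2 287/715 = 40.1% → the remote team
Adjuster 2 wins each claim group but the remote team wins overall — the comparison reverses. Adjuster 2's claims skew toward complex, which has a lower base rate.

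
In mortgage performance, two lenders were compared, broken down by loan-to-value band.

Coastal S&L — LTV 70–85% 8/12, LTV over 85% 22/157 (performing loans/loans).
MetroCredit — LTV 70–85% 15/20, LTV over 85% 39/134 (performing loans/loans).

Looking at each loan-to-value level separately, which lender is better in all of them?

LTV 70–85%: Coastal S&L 8/12 = 66.7%, MetroCredit 15/20 = 75.0% → MetroCredit
LTV over 85%: Coastal S&L 22/157 = 14.0%, MetroCredit 39/134 = 29.1% → MetroCredit
MetroCredit has the higher rate in both groups.

MetroCredit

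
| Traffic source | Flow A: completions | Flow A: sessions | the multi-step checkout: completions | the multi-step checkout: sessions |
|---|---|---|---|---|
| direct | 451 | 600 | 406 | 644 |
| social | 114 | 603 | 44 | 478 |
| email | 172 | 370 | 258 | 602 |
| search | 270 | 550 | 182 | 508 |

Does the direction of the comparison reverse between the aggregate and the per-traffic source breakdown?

No

Direct: Flow A 451/600 = 75.2%, the multi-step checkout 406/644 = 63.0% → Flow A
Social: Flow A 114/603 = 18.9%, the multi-step checkout 44/478 = 9.2% → Flow A
Email: Flow A 172/370 = 46.5%, the multi-step checkout 258/602 = 42.9% → Flow A
Search: Flow A 270/550 = 49.1%, the multi-step checkout 182/508 = 35.8% → Flow A
Overall: Flow A 1007/2123 = 47.4%, the multi-step checkout 890/2232 = 39.9% → Flow A
Flow A wins overall and in every traffic group — no reversal.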